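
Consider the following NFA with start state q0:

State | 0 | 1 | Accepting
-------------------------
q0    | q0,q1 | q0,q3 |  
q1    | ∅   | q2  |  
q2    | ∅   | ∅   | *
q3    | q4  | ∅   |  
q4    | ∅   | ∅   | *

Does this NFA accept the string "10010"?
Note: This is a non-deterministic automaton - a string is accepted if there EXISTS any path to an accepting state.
Track the set of states the NFA could be in: start {q0}
Read '1': {q0} → {q0, q3}
Read '0': {q0, q3} → {q0, q1, q4}
Read '0': {q0, q1, q4} → {q0, q1}
Read '1': {q0, q1} → {q0, q2, q3}
Read '0': {q0, q2, q3} → {q0, q1, q4}
Final set {q0, q1, q4} contains accepting state(s) {q4} → accepted.

Final answer: Yes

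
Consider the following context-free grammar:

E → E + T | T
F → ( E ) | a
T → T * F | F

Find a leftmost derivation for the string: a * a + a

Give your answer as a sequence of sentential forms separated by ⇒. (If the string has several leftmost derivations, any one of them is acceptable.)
Start with E.
Step 1: the leftmost non-terminal is E; apply E → E + T:  E + T
Step 2: the leftmost non-terminal is E; apply E → T:  T + T
Step 3: the leftmost non-terminal is T; apply T → T * F:  T * F + T
Step 4: the leftmost non-terminal is T; apply T → F:  F * F + T
Step 5: the leftmost non-terminal is F; apply F → a:  a * F + T
Step 6: the leftmost non-terminal is F; apply F → a:  a * a + T
Step 7: the leftmost non-terminal is T; apply T → F:  a * a + F
Step 8: the leftmost non-terminal is F; apply F → a:  a * a + a

Final answer: E ⇒ E + T ⇒ T + T ⇒ T * F + T ⇒ F * F + T ⇒ a * F + T ⇒ a * a + T ⇒ a * a + F ⇒ a * a + a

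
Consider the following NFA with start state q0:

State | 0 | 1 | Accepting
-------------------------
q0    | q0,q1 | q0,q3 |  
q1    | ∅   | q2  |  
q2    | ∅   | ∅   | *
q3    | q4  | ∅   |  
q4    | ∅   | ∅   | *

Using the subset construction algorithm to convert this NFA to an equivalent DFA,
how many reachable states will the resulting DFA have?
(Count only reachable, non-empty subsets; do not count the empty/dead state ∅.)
Start subset: {q0}
{q0}: on 0 → {q0, q1}, on 1 → {q0, q3}
{q0, q1}: on 0 → {q0, q1}, on 1 → {q0, q2, q3}
{q0, q3}: on 0 → {q0, q1, q4}, on 1 → {q0, q3}
{q0, q2, q3}: on 0 → {q0, q1, q4}, on 1 → {q0, q3}
{q0, q1, q4}: on 0 → {q0, q1}, on 1 → {q0, q2, q3}
Reachable non-empty subsets: {q0}, {q0, q1}, {q0, q3}, {q0, q2, q3}, {q0, q1, q4} — 5 in total.

Final answer: 5 states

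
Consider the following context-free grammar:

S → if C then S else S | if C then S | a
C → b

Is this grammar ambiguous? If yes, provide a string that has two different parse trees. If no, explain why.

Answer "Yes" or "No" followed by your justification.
The 'dangling else' can attach to either if. Two leftmost derivations of  if b then if b then a else a:
  (1) S ⇒ if C then S else S ⇒ if b then S else S ⇒ if b then if C then S else S ⇒ if b then if b then S else S ⇒ if b then if b then a else S ⇒ if b then if b then a else a   (else belongs to the outer if)
  (2) S ⇒ if C then S ⇒ if b then S ⇒ if b then if C then S else S ⇒ if b then if b then S else S ⇒ if b then if b then a else S ⇒ if b then if b then a else a   (else belongs to the inner if)
Two distinct parse trees for the same string, so the grammar is ambiguous.

Final answer: Yes - the string 'if b then if b then a else a' has two distinct leftmost derivations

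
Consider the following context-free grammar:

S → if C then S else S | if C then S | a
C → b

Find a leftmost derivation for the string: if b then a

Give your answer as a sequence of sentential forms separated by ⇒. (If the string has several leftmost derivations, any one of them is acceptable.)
Start with S.
Step 1: the leftmost non-terminal is S; apply S → if C then S:  if C then S
Step 2: the leftmost non-terminal is C; apply C → b:  if b then S
Step 3: the leftmost non-terminal is S; apply S → a:  if b then a

Final answer: S ⇒ if C then S ⇒ if b then S ⇒ if b then a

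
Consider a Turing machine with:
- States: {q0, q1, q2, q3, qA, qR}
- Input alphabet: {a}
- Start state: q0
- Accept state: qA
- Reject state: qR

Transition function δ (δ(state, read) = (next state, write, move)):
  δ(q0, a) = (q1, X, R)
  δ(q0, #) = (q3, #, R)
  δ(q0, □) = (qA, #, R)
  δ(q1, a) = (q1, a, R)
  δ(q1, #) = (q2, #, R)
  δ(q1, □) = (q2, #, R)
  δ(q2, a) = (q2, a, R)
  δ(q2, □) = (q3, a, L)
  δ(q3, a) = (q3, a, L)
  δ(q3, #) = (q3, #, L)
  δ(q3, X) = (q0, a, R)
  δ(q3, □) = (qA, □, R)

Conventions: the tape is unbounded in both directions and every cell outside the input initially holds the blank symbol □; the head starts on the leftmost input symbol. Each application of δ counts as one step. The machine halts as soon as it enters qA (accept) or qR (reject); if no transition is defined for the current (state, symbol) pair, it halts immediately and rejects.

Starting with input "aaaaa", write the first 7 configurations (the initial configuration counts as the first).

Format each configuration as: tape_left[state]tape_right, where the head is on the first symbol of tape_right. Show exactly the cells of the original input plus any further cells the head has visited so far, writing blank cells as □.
Step 0: [q0]aaaaa (head at position 0)
Step 1: δ(q0, a) = (q1, X, R)  ⊢  X[q1]aaaa (head at position 1)
Step 2: δ(q1, a) = (q1, a, R)  ⊢  Xa[q1]aaa (head at position 2)
Step 3: δ(q1, a) = (q1, a, R)  ⊢  Xaa[q1]aa (head at position 3)
Step 4: δ(q1, a) = (q1, a, R)  ⊢  Xaaa[q1]a (head at position 4)
Step 5: δ(q1, a) = (q1, a, R)  ⊢  Xaaaa[q1]□ (head at position 5)
Step 6: δ(q1, □) = (q2, #, R)  ⊢  Xaaaa#[q2]□ (head at position 6)

Final answer: [q0]aaaaa ⊢ X[q1]aaaa ⊢ Xa[q1]aaa ⊢ Xaa[q1]aa ⊢ Xaaa[q1]a ⊢ Xaaaa[q1]□ ⊢ Xaaaa#[q2]□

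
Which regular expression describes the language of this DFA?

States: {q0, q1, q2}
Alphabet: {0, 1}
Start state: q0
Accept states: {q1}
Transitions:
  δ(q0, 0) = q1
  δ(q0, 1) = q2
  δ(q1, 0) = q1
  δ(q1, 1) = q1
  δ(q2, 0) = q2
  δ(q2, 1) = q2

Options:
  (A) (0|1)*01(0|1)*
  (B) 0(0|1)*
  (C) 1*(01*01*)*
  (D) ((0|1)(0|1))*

Testing sample strings against the DFA:
  '00' -> accepted
  '0000' -> accepted
  '11' -> rejected
  '100' -> rejected
Checking each option for a counterexample:
  (A) (0|1)*01(0|1)*: '0' is accepted by the DFA but does not match the regex → eliminated
  (B) 0(0|1)*: agrees with the DFA on all strings of length ≤ 4
  (C) 1*(01*01*)*: ε is rejected by the DFA but matches the regex → eliminated
  (D) ((0|1)(0|1))*: ε is rejected by the DFA but matches the regex → eliminated
Only (B) 0(0|1)* is consistent with the DFA.

Final answer: (B) 0(0|1)*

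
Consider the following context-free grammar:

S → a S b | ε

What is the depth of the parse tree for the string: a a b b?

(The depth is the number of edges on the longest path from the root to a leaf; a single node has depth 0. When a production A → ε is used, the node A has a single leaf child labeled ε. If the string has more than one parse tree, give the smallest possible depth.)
The only parse tree applies S → a S b 2 times (once per matching a…b pair) and then S → ε.
The S nodes sit at depths 0, 1, …, 2; the innermost S (depth 2) has the single child ε at depth 3.
The terminal leaves a, b are at depths 1..2, so the longest root-to-leaf path is S → S → … → S → ε with 3 edges.
Depth = 3.

Final answer: 3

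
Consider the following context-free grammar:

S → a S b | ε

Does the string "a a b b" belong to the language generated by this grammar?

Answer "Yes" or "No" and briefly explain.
A derivation exists: S ⇒ a S b ⇒ a a S b b ⇒ a a b b (using S → a S b twice, then S → ε).

Final answer: Yes - a valid derivation exists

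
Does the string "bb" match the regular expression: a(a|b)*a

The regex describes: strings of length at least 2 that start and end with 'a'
No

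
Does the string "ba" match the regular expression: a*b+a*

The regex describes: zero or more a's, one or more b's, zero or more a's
Yes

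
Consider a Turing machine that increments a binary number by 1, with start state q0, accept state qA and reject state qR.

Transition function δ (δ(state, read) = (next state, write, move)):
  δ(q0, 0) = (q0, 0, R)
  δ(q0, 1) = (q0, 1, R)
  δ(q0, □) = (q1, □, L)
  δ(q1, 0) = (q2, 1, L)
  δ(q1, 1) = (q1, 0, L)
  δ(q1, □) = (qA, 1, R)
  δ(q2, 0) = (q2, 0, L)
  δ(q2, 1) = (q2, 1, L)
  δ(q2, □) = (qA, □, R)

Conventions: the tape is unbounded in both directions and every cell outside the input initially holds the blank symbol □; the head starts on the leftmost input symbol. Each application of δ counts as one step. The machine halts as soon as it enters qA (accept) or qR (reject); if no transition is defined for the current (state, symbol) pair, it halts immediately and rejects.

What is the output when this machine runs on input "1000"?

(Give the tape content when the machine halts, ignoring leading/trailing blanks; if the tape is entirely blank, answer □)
Step 0: [q0]1000 (head at position 0)
Step 1: δ(q0, 1) = (q0, 1, R)  ⊢  1[q0]000 (head at position 1)
Step 2: δ(q0, 0) = (q0, 0, R)  ⊢  10[q0]00 (head at position 2)
Step 3: δ(q0, 0) = (q0, 0, R)  ⊢  100[q0]0 (head at position 3)
Step 4: δ(q0, 0) = (q0, 0, R)  ⊢  1000[q0]□ (head at position 4)
Step 5: δ(q0, □) = (q1, □, L)  ⊢  100[q1]0□ (head at position 3)
Step 6: δ(q1, 0) = (q2, 1, L)  ⊢  10[q2]01□ (head at position 2)
Step 7: δ(q2, 0) = (q2, 0, L)  ⊢  1[q2]001□ (head at position 1)
Step 8: δ(q2, 0) = (q2, 0, L)  ⊢  [q2]1001□ (head at position 0)
Step 9: δ(q2, 1) = (q2, 1, L)  ⊢  [q2]□1001□ (head at position -1)
Step 10: δ(q2, □) = (qA, □, R)  ⊢  □[qA]1001□ (head at position 0)
The machine is in qA, so it halts and accepts.
Tape content when halted (ignoring surrounding blanks): 1001

Final answer: Output: 1001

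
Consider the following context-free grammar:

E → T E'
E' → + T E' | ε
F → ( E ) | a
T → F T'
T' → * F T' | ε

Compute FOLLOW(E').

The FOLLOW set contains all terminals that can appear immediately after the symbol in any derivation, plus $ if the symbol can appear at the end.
Useful FIRST sets: FIRST(E') = {+, ε}, FIRST(T') = {*, ε} (both E' and T' are nullable).
FOLLOW(E): E is the start symbol → $; E appears in F → ( E ) followed by ')' → FOLLOW(E) = {), $}.
FOLLOW(E'): E' appears at the right end of E → T E' and of E' → + T E', so FOLLOW(E') ⊇ FOLLOW(E) (the second occurrence adds nothing new). FOLLOW(E') = {), $}.

Final answer: {$, )}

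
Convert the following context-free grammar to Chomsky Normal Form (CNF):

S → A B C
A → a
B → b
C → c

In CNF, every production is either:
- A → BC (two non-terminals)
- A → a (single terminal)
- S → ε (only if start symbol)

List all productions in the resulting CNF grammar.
The grammar has no ε-productions or unit productions to eliminate.
A → a is already in CNF (single terminal) – keep it.
B → b is already in CNF (single terminal) – keep it.
C → c is already in CNF (single terminal) – keep it.
S → A B C has 3 symbols on the right: break it into binary productions S → A X0, X0 → B C.
Resulting CNF grammar (5 productions): A → a; B → b; C → c; S → A X0; X0 → B C

Final answer: A → a; B → b; C → c; S → A X0; X0 → B C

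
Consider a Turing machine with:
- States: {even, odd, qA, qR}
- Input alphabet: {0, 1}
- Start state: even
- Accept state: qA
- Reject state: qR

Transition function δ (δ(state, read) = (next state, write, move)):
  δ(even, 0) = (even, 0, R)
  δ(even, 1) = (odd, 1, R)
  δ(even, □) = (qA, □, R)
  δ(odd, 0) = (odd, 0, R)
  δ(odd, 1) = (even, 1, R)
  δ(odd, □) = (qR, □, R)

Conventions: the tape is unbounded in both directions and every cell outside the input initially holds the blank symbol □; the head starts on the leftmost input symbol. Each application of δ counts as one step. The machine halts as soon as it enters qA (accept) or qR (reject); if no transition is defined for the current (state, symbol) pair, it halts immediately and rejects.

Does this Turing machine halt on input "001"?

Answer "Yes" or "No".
Step 0: [even]001 (head at position 0)
Step 1: δ(even, 0) = (even, 0, R)  ⊢  0[even]01 (head at position 1)
Step 2: δ(even, 0) = (even, 0, R)  ⊢  00[even]1 (head at position 2)
Step 3: δ(even, 1) = (odd, 1, R)  ⊢  001[odd]□ (head at position 3)
Step 4: δ(odd, □) = (qR, □, R)  ⊢  001□[qR]□ (head at position 4)
The machine is in qR, so it halts and rejects.
It halts after 4 steps.

Final answer: Yes - halts after 4 steps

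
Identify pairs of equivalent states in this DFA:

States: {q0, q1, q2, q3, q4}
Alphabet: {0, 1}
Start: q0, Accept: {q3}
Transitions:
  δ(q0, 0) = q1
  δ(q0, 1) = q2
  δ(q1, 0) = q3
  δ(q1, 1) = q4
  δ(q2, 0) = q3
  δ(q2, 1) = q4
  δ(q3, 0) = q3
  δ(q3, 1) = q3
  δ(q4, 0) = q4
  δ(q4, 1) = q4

Using the table-filling algorithm:
Round 0 – mark pairs where exactly one state is accepting: (q0,q3), (q1,q3), (q2,q3), (q3,q4)
Round 1 – newly marked: (q0,q1) [on 0: q1 vs q3, already marked]; (q0,q2) [on 0: q1 vs q3, already marked]; (q1,q4) [on 0: q3 vs q4, already marked]; (q2,q4) [on 0: q3 vs q4, already marked]
Round 2 – newly marked: (q0,q4) [on 0: q1 vs q4, already marked]
No further pairs can be marked.
(q1, q2) unmarked: δ(q1,0)=q3, δ(q2,0)=q3; δ(q1,1)=q4, δ(q2,1)=q4 → equivalent
Equivalent pairs: (q1, q2)

Final answer: Equivalent pairs: (q1, q2)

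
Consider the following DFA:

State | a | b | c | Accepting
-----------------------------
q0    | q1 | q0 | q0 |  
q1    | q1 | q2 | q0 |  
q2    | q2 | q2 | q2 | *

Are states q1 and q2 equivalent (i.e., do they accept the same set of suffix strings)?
Try the suffix ε (the empty string).
From q1: q1 — not accepting.
From q2: q2 — accepting.
The two states disagree on this suffix, so they are not equivalent.

Final answer: No. Distinguishing string: ε (the empty string) - accepted from q2 but not from q1.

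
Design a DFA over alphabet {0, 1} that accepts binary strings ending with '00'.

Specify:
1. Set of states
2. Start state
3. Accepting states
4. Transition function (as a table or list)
One valid DFA (any DFA recognizing the same language is acceptable):
States: {q0, q1, q2}
Start: q0
Accepting: {q2}
Transitions (accepting states marked with *):
State | 0 | 1 | Accepting
-------------------------
q0    | q1 | q0 |  
q1    | q2 | q0 |  
q2    | q2 | q0 | *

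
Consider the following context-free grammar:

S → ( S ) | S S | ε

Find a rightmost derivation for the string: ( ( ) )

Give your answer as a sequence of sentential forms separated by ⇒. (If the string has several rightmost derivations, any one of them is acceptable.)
Start with S.
Step 1: the rightmost non-terminal is S; apply S → ( S ):  ( S )
Step 2: the rightmost non-terminal is S; apply S → ( S ):  ( ( S ) )
Step 3: the rightmost non-terminal is S; apply S → ε:  ( ( ) )

Final answer: S ⇒ ( S ) ⇒ ( ( S ) ) ⇒ ( ( ) )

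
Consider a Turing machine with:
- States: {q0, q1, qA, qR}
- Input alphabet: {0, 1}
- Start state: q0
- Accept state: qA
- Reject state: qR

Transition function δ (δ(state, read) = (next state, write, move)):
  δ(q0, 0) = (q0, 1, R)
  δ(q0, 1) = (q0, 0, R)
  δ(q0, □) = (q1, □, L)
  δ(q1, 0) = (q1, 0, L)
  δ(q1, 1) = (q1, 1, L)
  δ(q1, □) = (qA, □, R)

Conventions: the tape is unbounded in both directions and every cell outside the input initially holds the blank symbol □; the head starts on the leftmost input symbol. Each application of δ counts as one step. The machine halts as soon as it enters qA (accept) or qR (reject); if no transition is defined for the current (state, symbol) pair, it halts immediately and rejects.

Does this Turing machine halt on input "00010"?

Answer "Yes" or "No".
Step 0: [q0]00010 (head at position 0)
Step 1: δ(q0, 0) = (q0, 1, R)  ⊢  1[q0]0010 (head at position 1)
Step 2: δ(q0, 0) = (q0, 1, R)  ⊢  11[q0]010 (head at position 2)
Step 3: δ(q0, 0) = (q0, 1, R)  ⊢  111[q0]10 (head at position 3)
Step 4: δ(q0, 1) = (q0, 0, R)  ⊢  1110[q0]0 (head at position 4)
Step 5: δ(q0, 0) = (q0, 1, R)  ⊢  11101[q0]□ (head at position 5)
Step 6: δ(q0, □) = (q1, □, L)  ⊢  1110[q1]1□ (head at position 4)
Step 7: δ(q1, 1) = (q1, 1, L)  ⊢  111[q1]01□ (head at position 3)
Step 8: δ(q1, 0) = (q1, 0, L)  ⊢  11[q1]101□ (head at position 2)
Step 9: δ(q1, 1) = (q1, 1, L)  ⊢  1[q1]1101□ (head at position 1)
Step 10: δ(q1, 1) = (q1, 1, L)  ⊢  [q1]11101□ (head at position 0)
Step 11: δ(q1, 1) = (q1, 1, L)  ⊢  [q1]□11101□ (head at position -1)
Step 12: δ(q1, □) = (qA, □, R)  ⊢  □[qA]11101□ (head at position 0)
The machine is in qA, so it halts and accepts.
It halts after 12 steps.

Final answer: Yes - halts after 12 steps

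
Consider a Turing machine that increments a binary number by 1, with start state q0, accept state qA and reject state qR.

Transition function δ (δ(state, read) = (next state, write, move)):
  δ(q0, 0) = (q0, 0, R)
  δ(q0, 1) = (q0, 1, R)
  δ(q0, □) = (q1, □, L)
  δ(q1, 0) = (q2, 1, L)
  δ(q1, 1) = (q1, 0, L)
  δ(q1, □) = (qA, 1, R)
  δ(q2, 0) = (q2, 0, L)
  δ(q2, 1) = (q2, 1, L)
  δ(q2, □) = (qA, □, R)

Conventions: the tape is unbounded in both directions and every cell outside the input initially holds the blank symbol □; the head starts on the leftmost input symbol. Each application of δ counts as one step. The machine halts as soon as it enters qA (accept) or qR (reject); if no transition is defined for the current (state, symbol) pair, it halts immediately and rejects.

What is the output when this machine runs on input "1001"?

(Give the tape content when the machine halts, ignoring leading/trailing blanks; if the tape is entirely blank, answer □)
Step 0: [q0]1001 (head at position 0)
Step 1: δ(q0, 1) = (q0, 1, R)  ⊢  1[q0]001 (head at position 1)
Step 2: δ(q0, 0) = (q0, 0, R)  ⊢  10[q0]01 (head at position 2)
Step 3: δ(q0, 0) = (q0, 0, R)  ⊢  100[q0]1 (head at position 3)
Step 4: δ(q0, 1) = (q0, 1, R)  ⊢  1001[q0]□ (head at position 4)
Step 5: δ(q0, □) = (q1, □, L)  ⊢  100[q1]1□ (head at position 3)
Step 6: δ(q1, 1) = (q1, 0, L)  ⊢  10[q1]00□ (head at position 2)
Step 7: δ(q1, 0) = (q2, 1, L)  ⊢  1[q2]010□ (head at position 1)
Step 8: δ(q2, 0) = (q2, 0, L)  ⊢  [q2]1010□ (head at position 0)
Step 9: δ(q2, 1) = (q2, 1, L)  ⊢  [q2]□1010□ (head at position -1)
Step 10: δ(q2, □) = (qA, □, R)  ⊢  □[qA]1010□ (head at position 0)
The machine is in qA, so it halts and accepts.
Tape content when halted (ignoring surrounding blanks): 1010

Final answer: Output: 1010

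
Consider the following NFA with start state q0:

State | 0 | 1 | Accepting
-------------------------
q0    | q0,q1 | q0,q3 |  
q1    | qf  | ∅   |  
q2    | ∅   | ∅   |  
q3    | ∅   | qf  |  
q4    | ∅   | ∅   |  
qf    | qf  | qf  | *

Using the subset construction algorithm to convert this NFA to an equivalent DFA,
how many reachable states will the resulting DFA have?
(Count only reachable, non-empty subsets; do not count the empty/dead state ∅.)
Start subset: {q0}
{q0}: on 0 → {q0, q1}, on 1 → {q0, q3}
{q0, q1}: on 0 → {q0, q1, qf}, on 1 → {q0, q3}
{q0, q3}: on 0 → {q0, q1}, on 1 → {q0, q3, qf}
{q0, q1, qf}: on 0 → {q0, q1, qf}, on 1 → {q0, q3, qf}
{q0, q3, qf}: on 0 → {q0, q1, qf}, on 1 → {q0, q3, qf}
Reachable non-empty subsets: {q0}, {q0, q1}, {q0, q3}, {q0, q1, qf}, {q0, q3, qf} — 5 in total.

Final answer: 5 states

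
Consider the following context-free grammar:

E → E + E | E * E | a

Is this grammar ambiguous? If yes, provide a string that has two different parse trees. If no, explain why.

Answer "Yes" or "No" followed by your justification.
Two different leftmost derivations of a + a * a:
  (1) E ⇒ E + E ⇒ a + E ⇒ a + E * E ⇒ a + a * E ⇒ a + a * a   (tree groups a + (a * a))
  (2) E ⇒ E * E ⇒ E + E * E ⇒ a + E * E ⇒ a + a * E ⇒ a + a * a   (tree groups (a + a) * a)
Two distinct leftmost derivations = two distinct parse trees, so the grammar is ambiguous.

Final answer: Yes - the string 'a + a * a' has two distinct leftmost derivations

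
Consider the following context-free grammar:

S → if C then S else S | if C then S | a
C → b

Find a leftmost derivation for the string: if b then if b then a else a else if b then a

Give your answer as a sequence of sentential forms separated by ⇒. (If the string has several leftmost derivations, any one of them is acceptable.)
Start with S.
Step 1: the leftmost non-terminal is S; apply S → if C then S else S:  if C then S else S
Step 2: the leftmost non-terminal is C; apply C → b:  if b then S else S
Step 3: the leftmost non-terminal is S; apply S → if C then S else S:  if b then if C then S else S else S
Step 4: the leftmost non-terminal is C; apply C → b:  if b then if b then S else S else S
Step 5: the leftmost non-terminal is S; apply S → a:  if b then if b then a else S else S
Step 6: the leftmost non-terminal is S; apply S → a:  if b then if b then a else a else S
Step 7: the leftmost non-terminal is S; apply S → if C then S:  if b then if b then a else a else if C then S
Step 8: the leftmost non-terminal is C; apply C → b:  if b then if b then a else a else if b then S
Step 9: the leftmost non-terminal is S; apply S → a:  if b then if b then a else a else if b then a

Final answer: S ⇒ if C then S else S ⇒ if b then S else S ⇒ if b then if C then S else S else S ⇒ if b then if b then S else S else S ⇒ if b then if b then a else S else S ⇒ if b then if b then a else a else S ⇒ if b then if b then a else a else if C then S ⇒ if b then if b then a else a else if b then S ⇒ if b then if b then a else a else if b then a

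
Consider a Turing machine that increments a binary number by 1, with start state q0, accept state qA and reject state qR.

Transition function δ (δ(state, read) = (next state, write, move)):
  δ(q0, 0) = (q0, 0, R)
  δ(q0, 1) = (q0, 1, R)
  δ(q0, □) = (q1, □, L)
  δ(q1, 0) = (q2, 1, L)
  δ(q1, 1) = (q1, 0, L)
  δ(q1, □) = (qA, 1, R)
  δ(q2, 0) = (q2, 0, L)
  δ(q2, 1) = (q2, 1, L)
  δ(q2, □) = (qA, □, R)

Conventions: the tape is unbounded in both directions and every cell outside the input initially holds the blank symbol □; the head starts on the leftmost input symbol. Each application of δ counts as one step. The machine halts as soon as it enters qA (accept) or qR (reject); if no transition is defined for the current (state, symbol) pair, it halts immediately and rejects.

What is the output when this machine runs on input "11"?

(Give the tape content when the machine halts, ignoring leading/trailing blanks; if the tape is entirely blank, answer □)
Step 0: [q0]11 (head at position 0)
Step 1: δ(q0, 1) = (q0, 1, R)  ⊢  1[q0]1 (head at position 1)
Step 2: δ(q0, 1) = (q0, 1, R)  ⊢  11[q0]□ (head at position 2)
Step 3: δ(q0, □) = (q1, □, L)  ⊢  1[q1]1□ (head at position 1)
Step 4: δ(q1, 1) = (q1, 0, L)  ⊢  [q1]10□ (head at position 0)
Step 5: δ(q1, 1) = (q1, 0, L)  ⊢  [q1]□00□ (head at position -1)
Step 6: δ(q1, □) = (qA, 1, R)  ⊢  1[qA]00□ (head at position 0)
The machine is in qA, so it halts and accepts.
Tape content when halted (ignoring surrounding blanks): 100

Final answer: Output: 100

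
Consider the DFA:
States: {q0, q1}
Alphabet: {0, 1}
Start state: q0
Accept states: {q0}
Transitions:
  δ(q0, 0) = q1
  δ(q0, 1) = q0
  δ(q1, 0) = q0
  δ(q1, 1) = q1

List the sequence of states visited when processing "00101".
Starting at q0
Read '0': q0 -> q1
Read '0': q1 -> q0
Read '1': q0 -> q0
Read '0': q0 -> q1
Read '1': q1 -> q1

Final answer: q0 -> q1 -> q0 -> q0 -> q1 -> q1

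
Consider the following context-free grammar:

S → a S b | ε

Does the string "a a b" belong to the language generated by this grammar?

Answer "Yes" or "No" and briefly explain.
Every derivation applies S → a S b some number n of times and then S → ε, producing a^n b^n with equally many a's and b's. The string a a b has two a's but only one b, so it cannot be derived.

Final answer: No - no valid derivation exists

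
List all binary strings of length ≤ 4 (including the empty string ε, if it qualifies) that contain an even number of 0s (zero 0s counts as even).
Checking every binary string of length 0 to 4:
  Length 0: accepted: ε | rejected: (none)
  Length 1: accepted: 1 | rejected: 0
  Length 2: accepted: 00, 11 | rejected: 01, 10
  Length 3: accepted: 001, 010, 100, 111 | rejected: 000, 011, 101, 110
  Length 4: accepted: 0000, 0011, 0101, 0110, 1001, 1010, 1100, 1111 | rejected: 0001, 0010, 0100, 0111, 1000, 1011, 1101, 1110
Total: 16 string(s).

Final answer: ε, 1, 00, 11, 001, 010, 100, 111, 0000, 0011, 0101, 0110, 1001, 1010, 1100, 1111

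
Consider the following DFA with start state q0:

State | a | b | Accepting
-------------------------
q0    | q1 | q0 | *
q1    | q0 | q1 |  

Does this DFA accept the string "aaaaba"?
Start in q0.
Read 'a': q0 → q1
Read 'a': q1 → q0
Read 'a': q0 → q1
Read 'a': q1 → q0
Read 'b': q0 → q0
Read 'a': q0 → q1
Final state q1 is not accepting, so the string is rejected.

Final answer: No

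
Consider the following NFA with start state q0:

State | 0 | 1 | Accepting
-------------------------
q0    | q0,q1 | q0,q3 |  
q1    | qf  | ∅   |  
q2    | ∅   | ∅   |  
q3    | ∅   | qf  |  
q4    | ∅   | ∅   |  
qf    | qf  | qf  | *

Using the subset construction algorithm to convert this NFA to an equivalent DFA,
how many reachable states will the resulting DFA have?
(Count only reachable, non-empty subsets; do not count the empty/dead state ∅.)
Start subset: {q0}
{q0}: on 0 → {q0, q1}, on 1 → {q0, q3}
{q0, q1}: on 0 → {q0, q1, qf}, on 1 → {q0, q3}
{q0, q3}: on 0 → {q0, q1}, on 1 → {q0, q3, qf}
{q0, q1, qf}: on 0 → {q0, q1, qf}, on 1 → {q0, q3, qf}
{q0, q3, qf}: on 0 → {q0, q1, qf}, on 1 → {q0, q3, qf}
Reachable non-empty subsets: {q0}, {q0, q1}, {q0, q3}, {q0, q1, qf}, {q0, q3, qf} — 5 in total.

Final answer: 5 states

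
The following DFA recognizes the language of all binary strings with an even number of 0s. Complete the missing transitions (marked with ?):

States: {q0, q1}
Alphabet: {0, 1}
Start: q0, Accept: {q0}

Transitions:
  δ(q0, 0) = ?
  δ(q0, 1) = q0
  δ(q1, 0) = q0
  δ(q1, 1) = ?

What each state remembers (consistent with the given transitions and accept states):
  q0: an even number of 0s has been read so far
  q1: an odd number of 0s has been read so far
Filling in the missing entries:
  δ(q0, 0): in q0 (an even number of 0s has been read so far), after reading 0 we have: an odd number of 0s has been read so far → q1
  δ(q1, 1): in q1 (an odd number of 0s has been read so far), after reading 1 we have: an odd number of 0s has been read so far → q1

Final answer: δ(q0, 0) = q1; δ(q1, 1) = q1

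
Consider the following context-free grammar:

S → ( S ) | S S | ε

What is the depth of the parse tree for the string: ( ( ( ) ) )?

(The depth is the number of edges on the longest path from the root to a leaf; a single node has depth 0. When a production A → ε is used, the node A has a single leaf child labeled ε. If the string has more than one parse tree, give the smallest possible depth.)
The string is 3 nested pairs. The shallowest parse tree applies S → ( S ) 3 times (one node per nested pair, each a child of the previous) and then S → ε in the middle.
S nodes at depths 0..3, ε leaf at depth 4; parentheses leaves are at depths 1..3.
(Using S → S S with an S → ε child anywhere only adds levels, so it cannot give a shallower tree.)
Depth = 4.

Final answer: 4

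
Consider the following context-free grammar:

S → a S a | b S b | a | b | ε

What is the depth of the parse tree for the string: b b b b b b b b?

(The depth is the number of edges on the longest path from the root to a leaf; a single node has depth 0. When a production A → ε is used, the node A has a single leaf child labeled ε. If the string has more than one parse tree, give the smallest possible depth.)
The string has even length 8, so its (unique) parse tree peels off matching outer symbols: S → b S b, S → b S b, S → b S b, S → b S b, and finally S → ε for the empty middle.
The S nodes are at depths 0..4; the ε leaf under the innermost S is at depth 5 (terminal leaves are at depths 1..4).
Depth = 5.

Final answer: 5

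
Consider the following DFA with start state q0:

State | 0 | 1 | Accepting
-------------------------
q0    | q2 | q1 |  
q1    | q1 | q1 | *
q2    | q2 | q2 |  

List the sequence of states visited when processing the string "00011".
q0 → q2 → q2 → q2 → q2 → q2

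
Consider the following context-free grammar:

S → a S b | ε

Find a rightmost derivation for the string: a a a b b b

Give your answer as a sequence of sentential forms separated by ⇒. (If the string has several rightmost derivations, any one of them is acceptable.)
Start with S.
Step 1: the rightmost non-terminal is S; apply S → a S b:  a S b
Step 2: the rightmost non-terminal is S; apply S → a S b:  a a S b b
Step 3: the rightmost non-terminal is S; apply S → a S b:  a a a S b b b
Step 4: the rightmost non-terminal is S; apply S → ε:  a a a b b b

Final answer: S ⇒ a S b ⇒ a a S b b ⇒ a a a S b b b ⇒ a a a b b b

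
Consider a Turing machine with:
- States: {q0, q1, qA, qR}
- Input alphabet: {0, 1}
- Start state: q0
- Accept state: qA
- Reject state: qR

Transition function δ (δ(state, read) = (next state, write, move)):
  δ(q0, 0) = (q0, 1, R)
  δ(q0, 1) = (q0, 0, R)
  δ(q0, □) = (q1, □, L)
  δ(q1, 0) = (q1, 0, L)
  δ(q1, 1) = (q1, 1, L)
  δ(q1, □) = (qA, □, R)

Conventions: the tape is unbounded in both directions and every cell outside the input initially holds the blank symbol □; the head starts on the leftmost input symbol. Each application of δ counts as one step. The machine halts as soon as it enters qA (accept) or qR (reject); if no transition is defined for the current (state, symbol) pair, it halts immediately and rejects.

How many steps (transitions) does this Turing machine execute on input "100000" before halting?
Step 0: [q0]100000 (head at position 0)
Step 1: δ(q0, 1) = (q0, 0, R)  ⊢  0[q0]00000 (head at position 1)
Step 2: δ(q0, 0) = (q0, 1, R)  ⊢  01[q0]0000 (head at position 2)
Step 3: δ(q0, 0) = (q0, 1, R)  ⊢  011[q0]000 (head at position 3)
Step 4: δ(q0, 0) = (q0, 1, R)  ⊢  0111[q0]00 (head at position 4)
Step 5: δ(q0, 0) = (q0, 1, R)  ⊢  01111[q0]0 (head at position 5)
Step 6: δ(q0, 0) = (q0, 1, R)  ⊢  011111[q0]□ (head at position 6)
Step 7: δ(q0, □) = (q1, □, L)  ⊢  01111[q1]1□ (head at position 5)
Step 8: δ(q1, 1) = (q1, 1, L)  ⊢  0111[q1]11□ (head at position 4)
Step 9: δ(q1, 1) = (q1, 1, L)  ⊢  011[q1]111□ (head at position 3)
Step 10: δ(q1, 1) = (q1, 1, L)  ⊢  01[q1]1111□ (head at position 2)
Step 11: δ(q1, 1) = (q1, 1, L)  ⊢  0[q1]11111□ (head at position 1)
Step 12: δ(q1, 1) = (q1, 1, L)  ⊢  [q1]011111□ (head at position 0)
Step 13: δ(q1, 0) = (q1, 0, L)  ⊢  [q1]□011111□ (head at position -1)
Step 14: δ(q1, □) = (qA, □, R)  ⊢  □[qA]011111□ (head at position 0)
The machine is in qA, so it halts and accepts.
Number of transitions executed: 14.

Final answer: 14 steps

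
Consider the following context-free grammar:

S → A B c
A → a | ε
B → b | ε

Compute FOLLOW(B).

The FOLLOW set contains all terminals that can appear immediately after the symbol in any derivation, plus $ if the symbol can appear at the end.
B occurs in S → A B c, immediately followed by the terminal c. So FOLLOW(B) = {c}.

Final answer: {c}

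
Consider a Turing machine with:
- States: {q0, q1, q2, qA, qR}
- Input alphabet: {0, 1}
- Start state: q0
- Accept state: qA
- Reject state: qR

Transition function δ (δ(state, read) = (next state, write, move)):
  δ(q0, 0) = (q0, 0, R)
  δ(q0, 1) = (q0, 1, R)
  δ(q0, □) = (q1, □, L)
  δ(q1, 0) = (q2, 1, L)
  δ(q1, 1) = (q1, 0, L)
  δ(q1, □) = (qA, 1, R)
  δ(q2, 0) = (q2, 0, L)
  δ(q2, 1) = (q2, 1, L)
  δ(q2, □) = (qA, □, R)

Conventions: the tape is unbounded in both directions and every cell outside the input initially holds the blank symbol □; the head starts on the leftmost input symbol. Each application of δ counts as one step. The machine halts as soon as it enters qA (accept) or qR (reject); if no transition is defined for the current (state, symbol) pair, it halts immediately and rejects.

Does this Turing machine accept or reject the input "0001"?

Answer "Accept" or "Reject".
Step 0: [q0]0001 (head at position 0)
Step 1: δ(q0, 0) = (q0, 0, R)  ⊢  0[q0]001 (head at position 1)
Step 2: δ(q0, 0) = (q0, 0, R)  ⊢  00[q0]01 (head at position 2)
Step 3: δ(q0, 0) = (q0, 0, R)  ⊢  000[q0]1 (head at position 3)
Step 4: δ(q0, 1) = (q0, 1, R)  ⊢  0001[q0]□ (head at position 4)
Step 5: δ(q0, □) = (q1, □, L)  ⊢  000[q1]1□ (head at position 3)
Step 6: δ(q1, 1) = (q1, 0, L)  ⊢  00[q1]00□ (head at position 2)
Step 7: δ(q1, 0) = (q2, 1, L)  ⊢  0[q2]010□ (head at position 1)
Step 8: δ(q2, 0) = (q2, 0, L)  ⊢  [q2]0010□ (head at position 0)
Step 9: δ(q2, 0) = (q2, 0, L)  ⊢  [q2]□0010□ (head at position -1)
Step 10: δ(q2, □) = (qA, □, R)  ⊢  □[qA]0010□ (head at position 0)
The machine is in qA, so it halts and accepts.

Final answer: Accept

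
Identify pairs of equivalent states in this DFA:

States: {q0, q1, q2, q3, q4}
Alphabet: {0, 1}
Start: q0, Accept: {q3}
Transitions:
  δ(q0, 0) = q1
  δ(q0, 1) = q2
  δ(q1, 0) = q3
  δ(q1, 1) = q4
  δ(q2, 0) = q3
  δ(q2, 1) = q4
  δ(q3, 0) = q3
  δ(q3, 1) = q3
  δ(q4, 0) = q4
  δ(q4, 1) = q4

Using the table-filling algorithm:
Round 0 – mark pairs where exactly one state is accepting: (q0,q3), (q1,q3), (q2,q3), (q3,q4)
Round 1 – newly marked: (q0,q1) [on 0: q1 vs q3, already marked]; (q0,q2) [on 0: q1 vs q3, already marked]; (q1,q4) [on 0: q3 vs q4, already marked]; (q2,q4) [on 0: q3 vs q4, already marked]
Round 2 – newly marked: (q0,q4) [on 0: q1 vs q4, already marked]
No further pairs can be marked.
(q1, q2) unmarked: δ(q1,0)=q3, δ(q2,0)=q3; δ(q1,1)=q4, δ(q2,1)=q4 → equivalent
Equivalent pairs: (q1, q2)

Final answer: Equivalent pairs: (q1, q2)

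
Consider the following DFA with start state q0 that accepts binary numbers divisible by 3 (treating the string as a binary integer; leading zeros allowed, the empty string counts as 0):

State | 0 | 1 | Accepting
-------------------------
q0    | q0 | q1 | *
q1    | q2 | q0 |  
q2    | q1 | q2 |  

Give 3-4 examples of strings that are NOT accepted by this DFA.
Any strings that end in a non-accepting state work; for example:
"1": q0 → q1; q1 is not accepting → rejected
"10": q0 → q1 → q2; q2 is not accepting → rejected
"010": q0 → q0 → q1 → q2; q2 is not accepting → rejected
"1000": q0 → q1 → q2 → q1 → q2; q2 is not accepting → rejected

Final answer: "1", "10", "010", "1000"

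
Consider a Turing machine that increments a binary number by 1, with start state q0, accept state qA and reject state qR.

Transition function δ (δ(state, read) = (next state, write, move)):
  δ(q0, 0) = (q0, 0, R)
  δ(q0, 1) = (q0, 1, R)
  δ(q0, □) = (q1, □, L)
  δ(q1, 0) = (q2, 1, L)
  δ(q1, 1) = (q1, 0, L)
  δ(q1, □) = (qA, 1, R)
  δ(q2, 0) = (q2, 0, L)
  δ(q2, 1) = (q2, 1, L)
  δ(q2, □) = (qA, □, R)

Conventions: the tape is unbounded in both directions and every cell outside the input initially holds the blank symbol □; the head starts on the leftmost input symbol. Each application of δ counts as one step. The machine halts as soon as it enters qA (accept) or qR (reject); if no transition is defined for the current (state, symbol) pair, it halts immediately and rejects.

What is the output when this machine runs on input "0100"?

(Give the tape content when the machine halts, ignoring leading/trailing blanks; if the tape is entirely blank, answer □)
Step 0: [q0]0100 (head at position 0)
Step 1: δ(q0, 0) = (q0, 0, R)  ⊢  0[q0]100 (head at position 1)
Step 2: δ(q0, 1) = (q0, 1, R)  ⊢  01[q0]00 (head at position 2)
Step 3: δ(q0, 0) = (q0, 0, R)  ⊢  010[q0]0 (head at position 3)
Step 4: δ(q0, 0) = (q0, 0, R)  ⊢  0100[q0]□ (head at position 4)
Step 5: δ(q0, □) = (q1, □, L)  ⊢  010[q1]0□ (head at position 3)
Step 6: δ(q1, 0) = (q2, 1, L)  ⊢  01[q2]01□ (head at position 2)
Step 7: δ(q2, 0) = (q2, 0, L)  ⊢  0[q2]101□ (head at position 1)
Step 8: δ(q2, 1) = (q2, 1, L)  ⊢  [q2]0101□ (head at position 0)
Step 9: δ(q2, 0) = (q2, 0, L)  ⊢  [q2]□0101□ (head at position -1)
Step 10: δ(q2, □) = (qA, □, R)  ⊢  □[qA]0101□ (head at position 0)
The machine is in qA, so it halts and accepts.
Tape content when halted (ignoring surrounding blanks): 0101

Final answer: Output: 0101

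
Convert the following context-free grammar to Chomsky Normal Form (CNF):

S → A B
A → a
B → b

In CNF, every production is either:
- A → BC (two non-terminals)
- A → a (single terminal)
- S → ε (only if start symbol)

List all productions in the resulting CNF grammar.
The grammar has no ε-productions or unit productions to eliminate.
S → A B is already in CNF (two non-terminals) – keep it.
A → a is already in CNF (single terminal) – keep it.
B → b is already in CNF (single terminal) – keep it.
Resulting CNF grammar (3 productions): A → a; B → b; S → A B

Final answer: A → a; B → b; S → A B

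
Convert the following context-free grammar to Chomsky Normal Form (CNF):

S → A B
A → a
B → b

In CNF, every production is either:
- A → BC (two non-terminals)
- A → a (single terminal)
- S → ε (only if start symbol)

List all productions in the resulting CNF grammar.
The grammar has no ε-productions or unit productions to eliminate.
S → A B is already in CNF (two non-terminals) – keep it.
A → a is already in CNF (single terminal) – keep it.
B → b is already in CNF (single terminal) – keep it.
Resulting CNF grammar (3 productions): A → a; B → b; S → A B

Final answer: A → a; B → b; S → A B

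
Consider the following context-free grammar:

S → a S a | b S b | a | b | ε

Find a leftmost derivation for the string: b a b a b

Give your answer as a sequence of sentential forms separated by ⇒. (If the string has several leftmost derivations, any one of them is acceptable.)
Start with S.
Step 1: the leftmost non-terminal is S; apply S → b S b:  b S b
Step 2: the leftmost non-terminal is S; apply S → a S a:  b a S a b
Step 3: the leftmost non-terminal is S; apply S → b:  b a b a b

Final answer: S ⇒ b S b ⇒ b a S a b ⇒ b a b a b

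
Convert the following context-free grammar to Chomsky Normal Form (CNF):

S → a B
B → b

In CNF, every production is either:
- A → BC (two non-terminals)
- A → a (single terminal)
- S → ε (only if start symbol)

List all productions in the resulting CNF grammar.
The grammar has no ε-productions or unit productions to eliminate.
S → a B has terminal a in a right-hand side of length ≥ 2: introduce T_a → a and use T_a in place of a.
B → b is already in CNF (single terminal) – keep it.
S → a B becomes S → T_a B.
Resulting CNF grammar (3 productions): T_a → a; B → b; S → T_a B

Final answer: T_a → a; B → b; S → T_a B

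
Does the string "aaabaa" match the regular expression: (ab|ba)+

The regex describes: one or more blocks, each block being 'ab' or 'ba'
No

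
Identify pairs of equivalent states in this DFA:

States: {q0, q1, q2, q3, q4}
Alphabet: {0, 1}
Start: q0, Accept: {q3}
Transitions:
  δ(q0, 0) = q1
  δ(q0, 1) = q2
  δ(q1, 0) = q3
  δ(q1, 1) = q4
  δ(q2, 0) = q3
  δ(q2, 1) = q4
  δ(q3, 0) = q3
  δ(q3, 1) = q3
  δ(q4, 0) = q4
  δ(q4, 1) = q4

Using the table-filling algorithm:
Round 0 – mark pairs where exactly one state is accepting: (q0,q3), (q1,q3), (q2,q3), (q3,q4)
Round 1 – newly marked: (q0,q1) [on 0: q1 vs q3, already marked]; (q0,q2) [on 0: q1 vs q3, already marked]; (q1,q4) [on 0: q3 vs q4, already marked]; (q2,q4) [on 0: q3 vs q4, already marked]
Round 2 – newly marked: (q0,q4) [on 0: q1 vs q4, already marked]
No further pairs can be marked.
(q1, q2) unmarked: δ(q1,0)=q3, δ(q2,0)=q3; δ(q1,1)=q4, δ(q2,1)=q4 → equivalent
Equivalent pairs: (q1, q2)

Final answer: Equivalent pairs: (q1, q2)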